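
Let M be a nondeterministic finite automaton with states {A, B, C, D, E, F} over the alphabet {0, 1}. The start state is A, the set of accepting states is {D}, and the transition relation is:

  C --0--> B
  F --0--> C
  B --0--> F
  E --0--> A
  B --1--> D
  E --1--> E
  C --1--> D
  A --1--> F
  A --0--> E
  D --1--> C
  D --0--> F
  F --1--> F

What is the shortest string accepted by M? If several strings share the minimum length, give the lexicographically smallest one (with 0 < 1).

101

A breadth-first search from A reaches an accepting state first via the path A → F → C → D on input 101.
No string of length < 3 is accepted (BFS exhausts all shorter strings without reaching an accepting state), and 101 is the lexicographically least accepting string of length 3.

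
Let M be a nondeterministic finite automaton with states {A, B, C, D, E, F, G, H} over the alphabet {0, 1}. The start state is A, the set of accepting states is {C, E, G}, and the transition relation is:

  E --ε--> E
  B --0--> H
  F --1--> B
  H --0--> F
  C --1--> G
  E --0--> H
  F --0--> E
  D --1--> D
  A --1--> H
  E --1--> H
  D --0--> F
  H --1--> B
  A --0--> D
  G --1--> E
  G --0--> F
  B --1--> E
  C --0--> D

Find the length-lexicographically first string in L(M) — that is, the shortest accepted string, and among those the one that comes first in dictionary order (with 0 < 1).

000

A breadth-first search from A reaches an accepting state first via the path A → D → F → E on input 000.
No string of length < 3 is accepted (BFS exhausts all shorter strings without reaching an accepting state), and 000 is the lexicographically least accepting string of length 3.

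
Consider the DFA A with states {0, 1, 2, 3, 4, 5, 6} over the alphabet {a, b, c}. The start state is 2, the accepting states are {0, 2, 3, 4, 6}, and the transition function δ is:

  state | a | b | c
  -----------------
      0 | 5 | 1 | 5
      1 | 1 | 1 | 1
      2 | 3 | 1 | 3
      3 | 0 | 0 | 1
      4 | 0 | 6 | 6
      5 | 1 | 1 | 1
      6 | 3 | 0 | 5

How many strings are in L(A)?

7

The useful subgraph on states {0, 2, 3} is acyclic, so L(A) is finite; the longest accepting path visits 3 useful states, giving maximum string length 2.
Counting accepting paths from 2 by length: 1 of length 0, 2 of length 1, 4 of length 2. Total 7.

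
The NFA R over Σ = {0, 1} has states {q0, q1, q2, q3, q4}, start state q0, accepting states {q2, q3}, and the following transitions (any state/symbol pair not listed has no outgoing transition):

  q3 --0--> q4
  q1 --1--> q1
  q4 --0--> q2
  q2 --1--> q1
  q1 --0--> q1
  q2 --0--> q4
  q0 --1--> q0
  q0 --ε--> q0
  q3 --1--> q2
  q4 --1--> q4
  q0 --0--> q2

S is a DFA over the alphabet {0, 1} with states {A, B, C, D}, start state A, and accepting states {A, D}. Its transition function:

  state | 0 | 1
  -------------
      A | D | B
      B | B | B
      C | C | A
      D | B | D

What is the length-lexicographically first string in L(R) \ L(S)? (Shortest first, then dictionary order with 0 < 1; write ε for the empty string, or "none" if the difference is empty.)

The string 10 is accepted by R but not by S.
No shorter string lies in the difference, and 10 is the lexicographically first length-2 string in L(R) \ L(S).

10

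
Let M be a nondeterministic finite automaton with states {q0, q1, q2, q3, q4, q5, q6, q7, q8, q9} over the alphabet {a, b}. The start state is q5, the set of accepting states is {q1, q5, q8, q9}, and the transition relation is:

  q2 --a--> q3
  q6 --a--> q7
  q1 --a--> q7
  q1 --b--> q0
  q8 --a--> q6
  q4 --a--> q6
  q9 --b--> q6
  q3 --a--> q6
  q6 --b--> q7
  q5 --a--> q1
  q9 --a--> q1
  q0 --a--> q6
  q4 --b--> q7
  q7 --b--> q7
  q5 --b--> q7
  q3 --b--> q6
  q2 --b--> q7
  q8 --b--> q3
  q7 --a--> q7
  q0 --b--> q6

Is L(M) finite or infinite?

finite

The useful states (reachable from q5 and able to reach an accepting state) are {q1, q5}.
Restricted to these states the transition graph has no cycle, so every accepting path has bounded length and L is finite.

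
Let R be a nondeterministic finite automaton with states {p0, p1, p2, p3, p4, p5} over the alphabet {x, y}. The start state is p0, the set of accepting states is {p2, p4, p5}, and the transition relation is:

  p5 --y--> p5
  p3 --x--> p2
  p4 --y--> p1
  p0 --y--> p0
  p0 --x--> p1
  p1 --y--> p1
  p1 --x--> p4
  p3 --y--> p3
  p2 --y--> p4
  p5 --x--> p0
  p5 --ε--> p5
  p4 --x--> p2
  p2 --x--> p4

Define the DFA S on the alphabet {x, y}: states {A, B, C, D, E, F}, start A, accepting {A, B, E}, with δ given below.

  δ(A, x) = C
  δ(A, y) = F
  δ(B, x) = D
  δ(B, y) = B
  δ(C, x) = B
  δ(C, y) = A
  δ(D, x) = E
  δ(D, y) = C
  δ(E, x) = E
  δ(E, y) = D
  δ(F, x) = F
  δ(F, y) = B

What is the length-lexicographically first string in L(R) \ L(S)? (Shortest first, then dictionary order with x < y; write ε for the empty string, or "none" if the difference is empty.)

xxx

The string xxx is accepted by R but not by S.
No shorter string lies in the difference, and xxx is the lexicographically first length-3 string in L(R) \ L(S).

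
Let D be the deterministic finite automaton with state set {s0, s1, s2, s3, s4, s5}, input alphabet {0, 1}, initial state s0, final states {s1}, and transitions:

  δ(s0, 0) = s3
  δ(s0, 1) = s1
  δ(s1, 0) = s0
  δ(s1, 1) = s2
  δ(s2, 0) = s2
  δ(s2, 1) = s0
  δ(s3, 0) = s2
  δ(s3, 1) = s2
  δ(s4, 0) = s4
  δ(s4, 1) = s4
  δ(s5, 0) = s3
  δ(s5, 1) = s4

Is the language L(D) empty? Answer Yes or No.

The string 1 is accepted: the run s0 → s1 ends in the accepting state s1.
Since at least one string is accepted, L(D) is not empty.

No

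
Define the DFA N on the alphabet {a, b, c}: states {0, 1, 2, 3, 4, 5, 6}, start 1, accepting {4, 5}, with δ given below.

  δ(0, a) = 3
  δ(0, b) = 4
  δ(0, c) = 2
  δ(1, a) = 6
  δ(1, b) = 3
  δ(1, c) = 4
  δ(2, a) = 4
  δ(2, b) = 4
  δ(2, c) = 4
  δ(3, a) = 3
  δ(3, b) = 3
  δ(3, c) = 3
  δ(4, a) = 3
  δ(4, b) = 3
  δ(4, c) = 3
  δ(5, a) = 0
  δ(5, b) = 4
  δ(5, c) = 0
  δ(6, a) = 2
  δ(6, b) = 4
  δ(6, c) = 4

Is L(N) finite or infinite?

finite

The useful states (reachable from 1 and able to reach an accepting state) are {1, 2, 4, 6}.
Restricted to these states the transition graph has no cycle, so every accepting path has bounded length and L is finite.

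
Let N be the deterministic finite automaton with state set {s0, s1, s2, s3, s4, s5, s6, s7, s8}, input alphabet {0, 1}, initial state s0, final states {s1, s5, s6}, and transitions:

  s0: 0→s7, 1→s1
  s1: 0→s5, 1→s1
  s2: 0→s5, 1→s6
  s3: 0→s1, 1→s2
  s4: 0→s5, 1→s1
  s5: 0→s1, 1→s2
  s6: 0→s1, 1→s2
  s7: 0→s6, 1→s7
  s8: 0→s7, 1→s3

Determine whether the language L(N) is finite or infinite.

infinite

State s1 is reachable from the start and can reach an accepting state, and it lies on the cycle s1 → s1.
Traversing that cycle any number of times yields accepted strings of unbounded length, so the language is infinite.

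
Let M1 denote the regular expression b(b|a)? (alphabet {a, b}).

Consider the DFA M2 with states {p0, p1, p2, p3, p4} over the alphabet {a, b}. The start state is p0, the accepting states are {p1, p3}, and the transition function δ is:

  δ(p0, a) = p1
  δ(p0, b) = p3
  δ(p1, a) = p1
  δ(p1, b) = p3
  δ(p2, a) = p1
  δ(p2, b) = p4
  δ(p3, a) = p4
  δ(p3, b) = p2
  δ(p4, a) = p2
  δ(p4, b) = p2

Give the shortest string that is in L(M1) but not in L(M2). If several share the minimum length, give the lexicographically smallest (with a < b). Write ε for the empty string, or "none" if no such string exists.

The string ba is accepted by M1 but not by M2.
No shorter string lies in the difference, and ba is the lexicographically first length-2 string in L(M1) \ L(M2).

ba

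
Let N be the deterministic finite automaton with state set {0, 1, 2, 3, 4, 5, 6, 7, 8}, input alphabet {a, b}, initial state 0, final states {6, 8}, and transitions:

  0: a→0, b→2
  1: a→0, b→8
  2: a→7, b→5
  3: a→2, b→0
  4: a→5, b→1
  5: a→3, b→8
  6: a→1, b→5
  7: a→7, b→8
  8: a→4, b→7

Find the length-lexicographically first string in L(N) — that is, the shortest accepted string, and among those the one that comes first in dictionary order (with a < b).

A breadth-first search from 0 reaches an accepting state first via the path 0 → 2 → 7 → 8 on input bab.
No string of length < 3 is accepted (BFS exhausts all shorter strings without reaching an accepting state), and bab is the lexicographically least accepting string of length 3.

bab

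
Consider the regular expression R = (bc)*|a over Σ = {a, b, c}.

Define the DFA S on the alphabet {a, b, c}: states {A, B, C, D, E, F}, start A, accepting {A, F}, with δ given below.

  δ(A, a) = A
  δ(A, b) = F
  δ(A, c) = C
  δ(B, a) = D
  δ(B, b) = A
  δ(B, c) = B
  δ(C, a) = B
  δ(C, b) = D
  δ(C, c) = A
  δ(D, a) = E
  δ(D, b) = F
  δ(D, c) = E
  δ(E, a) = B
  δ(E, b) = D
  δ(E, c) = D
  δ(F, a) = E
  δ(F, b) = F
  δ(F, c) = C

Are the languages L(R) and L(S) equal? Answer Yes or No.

No

The string bc is accepted by R but rejected by S.
So L(R) ≠ L(S).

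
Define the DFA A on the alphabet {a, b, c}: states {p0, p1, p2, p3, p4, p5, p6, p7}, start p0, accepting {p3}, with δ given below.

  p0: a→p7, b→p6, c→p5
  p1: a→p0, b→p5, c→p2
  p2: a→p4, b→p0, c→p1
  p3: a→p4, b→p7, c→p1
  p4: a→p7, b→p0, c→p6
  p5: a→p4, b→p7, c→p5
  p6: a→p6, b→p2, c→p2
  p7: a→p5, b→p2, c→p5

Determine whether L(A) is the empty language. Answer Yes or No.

The states reachable from the start state are {p0, p1, p2, p4, p5, p6, p7}.
None of the accepting states {p3} is reachable, so no string is accepted and L(A) = ∅.

Yes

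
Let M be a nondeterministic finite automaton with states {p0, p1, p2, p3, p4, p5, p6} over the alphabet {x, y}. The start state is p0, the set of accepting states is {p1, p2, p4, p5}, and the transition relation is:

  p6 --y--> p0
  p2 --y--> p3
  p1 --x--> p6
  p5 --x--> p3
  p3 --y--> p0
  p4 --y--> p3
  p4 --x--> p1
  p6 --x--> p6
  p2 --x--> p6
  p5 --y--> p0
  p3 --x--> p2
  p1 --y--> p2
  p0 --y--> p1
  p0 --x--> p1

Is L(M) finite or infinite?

infinite

State p0 is reachable from the start and can reach an accepting state, and it lies on the cycle p0 → p1 → p2 → p3 → p0.
Traversing that cycle any number of times yields accepted strings of unbounded length, so the language is infinite.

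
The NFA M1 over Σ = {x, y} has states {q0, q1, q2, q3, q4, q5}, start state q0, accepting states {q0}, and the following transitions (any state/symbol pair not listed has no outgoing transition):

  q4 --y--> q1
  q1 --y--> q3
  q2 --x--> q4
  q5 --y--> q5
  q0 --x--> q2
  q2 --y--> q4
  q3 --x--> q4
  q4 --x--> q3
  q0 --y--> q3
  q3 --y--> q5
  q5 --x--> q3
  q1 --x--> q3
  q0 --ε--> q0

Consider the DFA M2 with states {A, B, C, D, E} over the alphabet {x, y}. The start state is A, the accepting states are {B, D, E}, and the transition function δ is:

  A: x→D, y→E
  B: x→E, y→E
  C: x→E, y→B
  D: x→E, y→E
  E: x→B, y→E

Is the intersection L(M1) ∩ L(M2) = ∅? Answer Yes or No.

Exploring the product automaton M1 × M2 from the start pair (q0, A), following both machines on each input symbol, reaches 8 state pairs: (q0, A), (q2, D), (q3, E), (q4, E), (q4, B), (q5, E), (q3, B), (q1, E).
M1 accepts in {q0} and M2 accepts in {B, D, E}; no reachable pair has both components accepting, so no string drives both machines to acceptance simultaneously and L(M1) ∩ L(M2) = ∅.
So no string is accepted by both, and the intersection is empty.

Yes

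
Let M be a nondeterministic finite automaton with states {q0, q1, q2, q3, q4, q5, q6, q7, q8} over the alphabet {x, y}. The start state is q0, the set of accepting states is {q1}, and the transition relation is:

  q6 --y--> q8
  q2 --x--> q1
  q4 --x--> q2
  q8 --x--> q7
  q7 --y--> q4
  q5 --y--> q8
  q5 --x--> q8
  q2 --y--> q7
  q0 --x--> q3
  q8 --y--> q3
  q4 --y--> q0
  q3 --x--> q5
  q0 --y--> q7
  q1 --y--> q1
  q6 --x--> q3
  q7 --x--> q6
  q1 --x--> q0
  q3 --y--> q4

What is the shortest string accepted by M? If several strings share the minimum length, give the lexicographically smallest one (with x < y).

A breadth-first search from q0 reaches an accepting state first via the path q0 → q3 → q4 → q2 → q1 on input xyxx.
No string of length < 4 is accepted (BFS exhausts all shorter strings without reaching an accepting state), and xyxx is the lexicographically least accepting string of length 4.

xyxx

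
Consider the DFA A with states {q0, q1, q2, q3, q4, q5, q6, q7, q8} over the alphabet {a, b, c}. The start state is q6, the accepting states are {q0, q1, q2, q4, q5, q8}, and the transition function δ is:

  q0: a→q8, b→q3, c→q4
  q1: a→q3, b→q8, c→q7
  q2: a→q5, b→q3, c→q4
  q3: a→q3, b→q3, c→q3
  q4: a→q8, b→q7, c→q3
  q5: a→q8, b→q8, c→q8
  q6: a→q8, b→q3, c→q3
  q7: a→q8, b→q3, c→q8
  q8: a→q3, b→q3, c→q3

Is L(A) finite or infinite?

The useful states (reachable from q6 and able to reach an accepting state) are {q6, q8}.
Restricted to these states the transition graph has no cycle, so every accepting path has bounded length and L is finite.

finite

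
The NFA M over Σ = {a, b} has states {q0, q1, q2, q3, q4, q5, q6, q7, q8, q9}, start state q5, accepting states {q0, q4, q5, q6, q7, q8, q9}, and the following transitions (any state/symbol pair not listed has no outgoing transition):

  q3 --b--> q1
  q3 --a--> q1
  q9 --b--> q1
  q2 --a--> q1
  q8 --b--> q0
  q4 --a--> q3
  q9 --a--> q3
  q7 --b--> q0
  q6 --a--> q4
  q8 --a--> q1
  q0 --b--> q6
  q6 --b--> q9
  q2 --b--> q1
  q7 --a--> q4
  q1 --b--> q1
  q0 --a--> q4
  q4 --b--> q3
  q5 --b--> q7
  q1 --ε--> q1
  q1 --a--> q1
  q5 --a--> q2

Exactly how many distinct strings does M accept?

The useful subgraph on states {q0, q4, q5, q6, q7, q9} is acyclic, so L(M) is finite; the longest accepting path visits 5 useful states, giving maximum string length 4.
Counting accepting paths from q5 by length: 1 of length 0, 1 of length 1, 2 of length 2, 2 of length 3, 2 of length 4. Total 8.

8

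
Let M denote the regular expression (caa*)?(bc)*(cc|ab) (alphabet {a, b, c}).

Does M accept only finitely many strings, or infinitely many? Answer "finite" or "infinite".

infinite

The expression contains a Kleene star applied to a subexpression that matches at least one nonempty string, so it matches strings of unbounded length.
Hence L(M) is infinite.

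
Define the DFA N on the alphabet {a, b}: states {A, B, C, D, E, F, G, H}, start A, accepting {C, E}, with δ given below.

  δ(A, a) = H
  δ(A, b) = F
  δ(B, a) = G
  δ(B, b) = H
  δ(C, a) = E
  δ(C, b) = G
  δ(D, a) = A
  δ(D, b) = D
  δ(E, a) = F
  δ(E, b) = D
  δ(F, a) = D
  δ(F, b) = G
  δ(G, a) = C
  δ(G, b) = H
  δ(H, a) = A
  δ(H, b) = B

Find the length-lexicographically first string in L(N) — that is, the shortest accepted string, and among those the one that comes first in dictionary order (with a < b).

A breadth-first search from A reaches an accepting state first via the path A → F → G → C on input bba.
No string of length < 3 is accepted (BFS exhausts all shorter strings without reaching an accepting state), and bba is the lexicographically least accepting string of length 3.

bba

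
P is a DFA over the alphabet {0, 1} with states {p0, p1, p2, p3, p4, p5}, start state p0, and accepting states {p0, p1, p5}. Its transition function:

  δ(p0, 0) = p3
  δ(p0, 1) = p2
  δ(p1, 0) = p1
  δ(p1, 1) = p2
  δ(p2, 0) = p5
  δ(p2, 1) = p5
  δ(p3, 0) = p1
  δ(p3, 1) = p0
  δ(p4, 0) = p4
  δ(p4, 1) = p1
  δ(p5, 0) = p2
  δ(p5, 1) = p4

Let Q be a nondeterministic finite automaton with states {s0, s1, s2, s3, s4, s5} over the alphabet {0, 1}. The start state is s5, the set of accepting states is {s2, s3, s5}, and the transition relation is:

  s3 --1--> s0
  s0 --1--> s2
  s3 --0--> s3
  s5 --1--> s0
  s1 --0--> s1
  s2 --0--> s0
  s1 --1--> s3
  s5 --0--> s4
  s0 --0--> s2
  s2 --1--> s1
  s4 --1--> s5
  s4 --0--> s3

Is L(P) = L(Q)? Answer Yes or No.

Yes

Exploring the product automaton P × Q from the start pair (p0, s5), following both machines on each input symbol, reaches 6 state pairs: (p0, s5), (p3, s4), (p2, s0), (p1, s3), (p5, s2), (p4, s1).
P accepts in {p0, p1, p5} and Q accepts in {s2, s3, s5}. In every reachable pair the two components are either both accepting — (p0, s5), (p1, s3), (p5, s2) — or both non-accepting, so no string is accepted by exactly one of the machines: L(P) \ L(Q) and L(Q) \ L(P) are both empty.
Hence every string is accepted by P iff it is accepted by Q, and the two languages coincide.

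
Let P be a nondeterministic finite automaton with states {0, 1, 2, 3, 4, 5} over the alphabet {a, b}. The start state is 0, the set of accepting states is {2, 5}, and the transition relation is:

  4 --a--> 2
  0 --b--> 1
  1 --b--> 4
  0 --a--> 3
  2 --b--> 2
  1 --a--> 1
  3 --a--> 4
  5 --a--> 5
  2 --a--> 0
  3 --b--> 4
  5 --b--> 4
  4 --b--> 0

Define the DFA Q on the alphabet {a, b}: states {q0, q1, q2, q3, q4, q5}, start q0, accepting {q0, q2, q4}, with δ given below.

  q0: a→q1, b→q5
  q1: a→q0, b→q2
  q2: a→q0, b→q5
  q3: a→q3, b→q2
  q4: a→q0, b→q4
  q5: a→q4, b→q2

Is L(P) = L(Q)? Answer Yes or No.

The string aaa is accepted by P but rejected by Q.
So L(P) ≠ L(Q).

No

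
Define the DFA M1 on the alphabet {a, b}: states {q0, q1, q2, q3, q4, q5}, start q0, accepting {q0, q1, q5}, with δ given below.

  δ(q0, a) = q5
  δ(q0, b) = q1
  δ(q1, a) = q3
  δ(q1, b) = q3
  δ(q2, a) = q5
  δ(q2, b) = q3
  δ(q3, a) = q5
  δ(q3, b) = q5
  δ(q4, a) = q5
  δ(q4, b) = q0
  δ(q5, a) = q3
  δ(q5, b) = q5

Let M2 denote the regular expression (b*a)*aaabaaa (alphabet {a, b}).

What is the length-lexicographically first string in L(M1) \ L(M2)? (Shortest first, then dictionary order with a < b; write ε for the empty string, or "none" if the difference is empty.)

The empty string ε is accepted by M1 but not by M2.
Since ε is the unique shortest string, it is the required witness.

ε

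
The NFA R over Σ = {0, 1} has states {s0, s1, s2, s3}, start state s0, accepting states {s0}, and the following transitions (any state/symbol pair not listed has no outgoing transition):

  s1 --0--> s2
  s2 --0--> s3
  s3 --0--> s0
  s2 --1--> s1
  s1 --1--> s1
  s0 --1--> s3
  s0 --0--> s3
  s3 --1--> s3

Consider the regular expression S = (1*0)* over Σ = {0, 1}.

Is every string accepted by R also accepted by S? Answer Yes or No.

Yes

Converting the expression S to a DFA (subset construction, then merging equivalent states) gives the minimal DFA with states {r0, r1}, start state r0, accepting states {r0} and transitions r0: 0→r0, 1→r1; r1: 0→r0, 1→r1.
Exploring the product automaton R × S from the start pair (s0, r0), following both machines on each input symbol, reaches 3 state pairs: (s0, r0), (s3, r0), (s3, r1).
R accepts in {s0} and S accepts in {r0}. The reachable pairs whose R-component is accepting are (s0, r0); in each of them the S-component is accepting too, so the product for L(R) \ L(S) (R-component accepting, S-component rejecting) has no reachable accepting pair and the difference is empty.
Hence every string in L(R) is also in L(S).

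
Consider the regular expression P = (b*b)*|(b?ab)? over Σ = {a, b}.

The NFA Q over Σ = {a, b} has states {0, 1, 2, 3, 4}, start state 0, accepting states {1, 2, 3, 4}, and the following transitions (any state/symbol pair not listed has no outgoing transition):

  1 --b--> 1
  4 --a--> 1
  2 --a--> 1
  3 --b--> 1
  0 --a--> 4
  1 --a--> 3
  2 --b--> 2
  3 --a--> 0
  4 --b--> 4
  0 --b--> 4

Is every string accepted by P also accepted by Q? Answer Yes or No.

No

The empty string ε is in L(P) but not in L(Q).
So L(P) ⊄ L(Q).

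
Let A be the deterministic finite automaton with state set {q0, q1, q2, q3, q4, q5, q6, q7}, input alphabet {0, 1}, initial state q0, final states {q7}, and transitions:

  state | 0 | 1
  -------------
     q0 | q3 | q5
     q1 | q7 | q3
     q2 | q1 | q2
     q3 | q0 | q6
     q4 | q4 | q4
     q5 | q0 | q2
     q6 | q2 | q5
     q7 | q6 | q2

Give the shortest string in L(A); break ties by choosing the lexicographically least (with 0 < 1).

1100

A breadth-first search from q0 reaches an accepting state first via the path q0 → q5 → q2 → q1 → q7 on input 1100.
No string of length < 4 is accepted (BFS exhausts all shorter strings without reaching an accepting state), and 1100 is the lexicographically least accepting string of length 4.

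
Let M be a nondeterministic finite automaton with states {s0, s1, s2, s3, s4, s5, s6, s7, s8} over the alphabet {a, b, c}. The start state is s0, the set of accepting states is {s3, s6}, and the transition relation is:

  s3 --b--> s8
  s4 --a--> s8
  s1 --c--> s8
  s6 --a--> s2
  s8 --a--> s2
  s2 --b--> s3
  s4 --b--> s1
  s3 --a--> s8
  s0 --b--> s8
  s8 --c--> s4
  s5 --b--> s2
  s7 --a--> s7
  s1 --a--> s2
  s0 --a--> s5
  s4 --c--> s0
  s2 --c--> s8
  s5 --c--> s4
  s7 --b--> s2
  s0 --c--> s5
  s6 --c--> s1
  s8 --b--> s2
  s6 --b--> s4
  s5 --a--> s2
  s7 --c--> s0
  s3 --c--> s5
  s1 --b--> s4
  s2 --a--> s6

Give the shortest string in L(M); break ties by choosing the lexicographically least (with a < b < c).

A breadth-first search from s0 reaches an accepting state first via the path s0 → s5 → s2 → s6 on input aaa.
No string of length < 3 is accepted (BFS exhausts all shorter strings without reaching an accepting state), and aaa is the lexicographically least accepting string of length 3.

aaa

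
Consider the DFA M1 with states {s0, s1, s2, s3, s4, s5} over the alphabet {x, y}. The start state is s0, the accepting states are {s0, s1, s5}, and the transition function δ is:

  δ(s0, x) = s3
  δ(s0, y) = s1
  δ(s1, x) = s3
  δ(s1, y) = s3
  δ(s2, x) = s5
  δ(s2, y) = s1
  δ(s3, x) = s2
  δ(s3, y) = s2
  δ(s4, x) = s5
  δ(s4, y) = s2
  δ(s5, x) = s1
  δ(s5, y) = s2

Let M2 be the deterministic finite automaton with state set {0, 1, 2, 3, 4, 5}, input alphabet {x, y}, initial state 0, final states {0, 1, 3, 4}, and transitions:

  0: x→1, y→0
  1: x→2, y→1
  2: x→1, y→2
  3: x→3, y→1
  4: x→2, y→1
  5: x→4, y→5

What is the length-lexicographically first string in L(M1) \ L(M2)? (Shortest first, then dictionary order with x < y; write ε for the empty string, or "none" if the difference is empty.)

The string xxy is accepted by M1 but not by M2.
No shorter string lies in the difference, and xxy is the lexicographically first length-3 string in L(M1) \ L(M2).

xxy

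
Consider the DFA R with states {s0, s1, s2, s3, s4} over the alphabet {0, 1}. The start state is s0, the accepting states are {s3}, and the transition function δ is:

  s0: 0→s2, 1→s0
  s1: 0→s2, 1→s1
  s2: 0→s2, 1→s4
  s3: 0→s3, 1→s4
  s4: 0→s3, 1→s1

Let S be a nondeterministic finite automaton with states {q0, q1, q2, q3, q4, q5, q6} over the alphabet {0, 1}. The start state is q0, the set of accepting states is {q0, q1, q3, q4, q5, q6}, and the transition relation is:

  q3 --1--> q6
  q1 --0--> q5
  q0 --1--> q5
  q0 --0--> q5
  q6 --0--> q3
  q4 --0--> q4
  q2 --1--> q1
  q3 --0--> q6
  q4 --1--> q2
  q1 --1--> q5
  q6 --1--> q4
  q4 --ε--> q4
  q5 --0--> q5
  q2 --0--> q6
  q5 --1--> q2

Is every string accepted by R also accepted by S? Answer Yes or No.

Exploring the product automaton R × S from the start pair (s0, q0), following both machines on each input symbol, reaches 18 state pairs: (s0, q0), (s2, q5), (s0, q5), (s4, q2), (s0, q2), (s3, q6), (s1, q1), (s2, q6), (s0, q1), (s3, q3), (s4, q4), (s1, q5), (s2, q3), (s4, q6), (s3, q4), (s1, q2), (s1, q4), (s2, q4).
R accepts in {s3} and S accepts in {q0, q1, q3, q4, q5, q6}. The reachable pairs whose R-component is accepting are (s3, q6), (s3, q3), (s3, q4); in each of them the S-component is accepting too, so the product for L(R) \ L(S) (R-component accepting, S-component rejecting) has no reachable accepting pair and the difference is empty.
Hence every string in L(R) is also in L(S).

Yes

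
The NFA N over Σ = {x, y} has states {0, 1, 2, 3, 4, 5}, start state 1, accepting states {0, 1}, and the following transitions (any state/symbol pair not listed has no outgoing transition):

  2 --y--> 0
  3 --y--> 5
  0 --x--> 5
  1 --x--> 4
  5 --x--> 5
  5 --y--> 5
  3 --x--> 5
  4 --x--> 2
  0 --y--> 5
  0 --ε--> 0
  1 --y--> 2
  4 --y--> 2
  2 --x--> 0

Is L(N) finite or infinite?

finite

The useful states (reachable from 1 and able to reach an accepting state) are {0, 1, 2, 4}.
Restricted to these states the transition graph has no cycle, so every accepting path has bounded length and L is finite.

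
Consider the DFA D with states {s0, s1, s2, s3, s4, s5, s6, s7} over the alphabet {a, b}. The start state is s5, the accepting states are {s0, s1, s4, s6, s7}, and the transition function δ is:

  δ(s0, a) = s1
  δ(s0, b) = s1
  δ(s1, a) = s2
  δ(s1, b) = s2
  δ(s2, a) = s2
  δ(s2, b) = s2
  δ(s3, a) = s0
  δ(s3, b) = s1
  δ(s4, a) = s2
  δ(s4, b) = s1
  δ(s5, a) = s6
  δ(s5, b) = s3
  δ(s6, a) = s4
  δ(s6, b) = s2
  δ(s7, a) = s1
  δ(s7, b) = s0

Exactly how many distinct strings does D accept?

7

The useful subgraph on states {s0, s1, s3, s4, s5, s6} is acyclic, so L(D) is finite; the longest accepting path visits 4 useful states, giving maximum string length 3.
Counting accepting paths from s5 by length: 1 of length 1, 3 of length 2, 3 of length 3. Total 7.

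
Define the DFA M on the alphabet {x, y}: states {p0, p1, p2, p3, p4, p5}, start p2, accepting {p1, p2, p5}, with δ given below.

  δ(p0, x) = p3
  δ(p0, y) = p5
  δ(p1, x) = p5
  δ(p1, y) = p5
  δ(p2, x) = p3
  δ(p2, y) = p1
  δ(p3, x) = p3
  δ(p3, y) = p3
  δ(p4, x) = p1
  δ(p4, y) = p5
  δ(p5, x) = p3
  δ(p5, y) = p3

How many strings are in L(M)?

The useful subgraph on states {p1, p2, p5} is acyclic, so L(M) is finite; the longest accepting path visits 3 useful states, giving maximum string length 2.
Counting accepting paths from p2 by length: 1 of length 0, 1 of length 1, 2 of length 2. Total 4.

4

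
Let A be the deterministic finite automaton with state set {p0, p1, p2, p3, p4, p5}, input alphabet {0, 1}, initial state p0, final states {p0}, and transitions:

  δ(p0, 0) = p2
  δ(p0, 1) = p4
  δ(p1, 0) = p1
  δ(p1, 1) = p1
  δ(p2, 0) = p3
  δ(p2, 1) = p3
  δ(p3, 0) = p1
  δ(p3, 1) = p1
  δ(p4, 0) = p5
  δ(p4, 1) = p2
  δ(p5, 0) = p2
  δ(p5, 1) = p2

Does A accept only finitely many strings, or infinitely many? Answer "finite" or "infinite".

finite

The useful states (reachable from p0 and able to reach an accepting state) are {p0}.
Restricted to these states the transition graph has no cycle, so every accepting path has bounded length and L is finite.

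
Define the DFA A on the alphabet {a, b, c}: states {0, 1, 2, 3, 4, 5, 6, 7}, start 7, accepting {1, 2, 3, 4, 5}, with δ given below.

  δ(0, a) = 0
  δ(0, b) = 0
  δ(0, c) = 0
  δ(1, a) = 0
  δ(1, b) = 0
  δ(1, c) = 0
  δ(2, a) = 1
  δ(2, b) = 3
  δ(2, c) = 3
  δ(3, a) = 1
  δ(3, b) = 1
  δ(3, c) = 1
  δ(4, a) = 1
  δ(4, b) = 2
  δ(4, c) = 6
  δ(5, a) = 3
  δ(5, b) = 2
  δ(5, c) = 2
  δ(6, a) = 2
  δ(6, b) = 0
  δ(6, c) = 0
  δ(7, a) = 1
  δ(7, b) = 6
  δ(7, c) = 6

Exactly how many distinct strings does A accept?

The useful subgraph on states {1, 2, 3, 6, 7} is acyclic, so L(A) is finite; the longest accepting path visits 5 useful states, giving maximum string length 4.
Counting accepting paths from 7 by length: 1 of length 1, 2 of length 2, 6 of length 3, 12 of length 4. Total 21.

21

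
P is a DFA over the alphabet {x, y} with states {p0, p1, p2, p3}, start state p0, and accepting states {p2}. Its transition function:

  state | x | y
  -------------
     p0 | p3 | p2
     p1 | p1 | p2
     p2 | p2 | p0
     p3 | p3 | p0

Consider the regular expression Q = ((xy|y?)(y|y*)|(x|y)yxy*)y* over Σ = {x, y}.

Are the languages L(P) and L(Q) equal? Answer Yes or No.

The string yx is accepted by P but rejected by Q.
So L(P) ≠ L(Q).

No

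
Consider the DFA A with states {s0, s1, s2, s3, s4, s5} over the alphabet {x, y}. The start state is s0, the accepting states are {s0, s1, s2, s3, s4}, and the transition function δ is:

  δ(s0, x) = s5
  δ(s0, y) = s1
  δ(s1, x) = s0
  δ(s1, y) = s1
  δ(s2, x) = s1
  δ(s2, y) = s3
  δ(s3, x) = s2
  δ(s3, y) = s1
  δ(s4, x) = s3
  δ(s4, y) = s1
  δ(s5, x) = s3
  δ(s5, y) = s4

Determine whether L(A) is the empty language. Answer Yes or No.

The empty string ε is accepted: the run s0 ends in the accepting state s0.
Since at least one string is accepted, L(A) is not empty.

No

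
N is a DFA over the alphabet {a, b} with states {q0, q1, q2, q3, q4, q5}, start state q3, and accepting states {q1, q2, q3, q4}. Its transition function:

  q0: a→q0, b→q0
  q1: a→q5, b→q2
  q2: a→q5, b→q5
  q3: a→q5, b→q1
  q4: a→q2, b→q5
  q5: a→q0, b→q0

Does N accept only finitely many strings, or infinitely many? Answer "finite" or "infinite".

The useful states (reachable from q3 and able to reach an accepting state) are {q1, q2, q3}.
Restricted to these states the transition graph has no cycle, so every accepting path has bounded length and L is finite.

finite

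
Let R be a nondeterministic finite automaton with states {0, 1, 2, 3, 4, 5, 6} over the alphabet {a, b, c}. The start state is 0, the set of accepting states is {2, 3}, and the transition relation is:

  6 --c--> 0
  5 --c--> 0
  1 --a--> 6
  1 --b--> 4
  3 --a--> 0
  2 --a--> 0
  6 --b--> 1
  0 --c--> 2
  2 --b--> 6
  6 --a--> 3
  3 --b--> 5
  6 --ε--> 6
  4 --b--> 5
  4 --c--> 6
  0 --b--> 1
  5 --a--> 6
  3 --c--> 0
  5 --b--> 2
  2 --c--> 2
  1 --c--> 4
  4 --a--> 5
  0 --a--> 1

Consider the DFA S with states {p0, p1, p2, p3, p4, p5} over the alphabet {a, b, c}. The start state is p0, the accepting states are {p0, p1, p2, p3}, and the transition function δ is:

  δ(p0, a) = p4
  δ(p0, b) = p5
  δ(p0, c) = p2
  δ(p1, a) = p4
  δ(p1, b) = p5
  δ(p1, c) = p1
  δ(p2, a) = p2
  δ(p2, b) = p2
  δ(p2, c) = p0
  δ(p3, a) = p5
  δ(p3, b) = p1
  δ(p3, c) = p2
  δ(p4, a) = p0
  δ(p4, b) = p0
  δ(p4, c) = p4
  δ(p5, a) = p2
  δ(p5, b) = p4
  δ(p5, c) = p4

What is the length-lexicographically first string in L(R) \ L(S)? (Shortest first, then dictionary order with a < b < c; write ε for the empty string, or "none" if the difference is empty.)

aaa

The string aaa is accepted by R but not by S.
No shorter string lies in the difference, and aaa is the lexicographically first length-3 string in L(R) \ L(S).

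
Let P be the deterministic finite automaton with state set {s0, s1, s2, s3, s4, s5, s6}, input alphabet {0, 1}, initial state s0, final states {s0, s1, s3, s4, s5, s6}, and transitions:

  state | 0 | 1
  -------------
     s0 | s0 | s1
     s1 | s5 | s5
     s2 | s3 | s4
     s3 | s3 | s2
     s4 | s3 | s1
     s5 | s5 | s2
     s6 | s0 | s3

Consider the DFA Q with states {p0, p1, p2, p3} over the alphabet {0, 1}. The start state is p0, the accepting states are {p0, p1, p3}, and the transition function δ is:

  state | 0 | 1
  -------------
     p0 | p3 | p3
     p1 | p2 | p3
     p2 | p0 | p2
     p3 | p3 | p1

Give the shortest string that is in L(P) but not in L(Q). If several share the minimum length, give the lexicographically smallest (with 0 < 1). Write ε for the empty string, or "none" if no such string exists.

010

The string 010 is accepted by P but not by Q.
No shorter string lies in the difference, and 010 is the lexicographically first length-3 string in L(P) \ L(Q).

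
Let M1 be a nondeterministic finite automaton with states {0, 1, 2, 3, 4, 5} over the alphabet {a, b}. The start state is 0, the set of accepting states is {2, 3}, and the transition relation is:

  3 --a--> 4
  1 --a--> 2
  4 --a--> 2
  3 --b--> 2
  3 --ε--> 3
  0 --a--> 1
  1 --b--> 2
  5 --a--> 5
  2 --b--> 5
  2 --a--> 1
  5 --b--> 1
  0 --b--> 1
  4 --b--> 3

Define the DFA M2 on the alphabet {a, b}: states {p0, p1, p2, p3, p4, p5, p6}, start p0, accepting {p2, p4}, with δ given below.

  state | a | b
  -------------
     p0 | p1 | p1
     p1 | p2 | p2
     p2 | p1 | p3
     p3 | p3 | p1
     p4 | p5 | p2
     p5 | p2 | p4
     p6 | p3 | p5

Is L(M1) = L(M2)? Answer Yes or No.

Exploring the product automaton M1 × M2 from the start pair (0, p0), following both machines on each input symbol, reaches 4 state pairs: (0, p0), (1, p1), (2, p2), (5, p3).
M1 accepts in {2, 3} and M2 accepts in {p2, p4}. In every reachable pair the two components are either both accepting — (2, p2) — or both non-accepting, so no string is accepted by exactly one of the machines: L(M1) \ L(M2) and L(M2) \ L(M1) are both empty.
Hence every string is accepted by M1 iff it is accepted by M2, and the two languages coincide.

Yes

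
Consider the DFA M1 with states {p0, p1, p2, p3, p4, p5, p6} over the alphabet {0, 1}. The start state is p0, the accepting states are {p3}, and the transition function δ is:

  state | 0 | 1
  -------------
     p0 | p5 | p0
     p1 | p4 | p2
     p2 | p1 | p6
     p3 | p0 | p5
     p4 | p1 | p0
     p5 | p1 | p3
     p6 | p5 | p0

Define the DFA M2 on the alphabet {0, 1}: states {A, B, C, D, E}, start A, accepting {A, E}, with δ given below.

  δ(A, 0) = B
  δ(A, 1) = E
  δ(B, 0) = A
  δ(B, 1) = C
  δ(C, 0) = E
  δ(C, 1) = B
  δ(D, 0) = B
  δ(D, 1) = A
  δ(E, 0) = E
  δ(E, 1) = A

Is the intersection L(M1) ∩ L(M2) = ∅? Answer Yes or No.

The string 101 is accepted by both M1 and M2.
Hence L(M1) ∩ L(M2) ≠ ∅.

No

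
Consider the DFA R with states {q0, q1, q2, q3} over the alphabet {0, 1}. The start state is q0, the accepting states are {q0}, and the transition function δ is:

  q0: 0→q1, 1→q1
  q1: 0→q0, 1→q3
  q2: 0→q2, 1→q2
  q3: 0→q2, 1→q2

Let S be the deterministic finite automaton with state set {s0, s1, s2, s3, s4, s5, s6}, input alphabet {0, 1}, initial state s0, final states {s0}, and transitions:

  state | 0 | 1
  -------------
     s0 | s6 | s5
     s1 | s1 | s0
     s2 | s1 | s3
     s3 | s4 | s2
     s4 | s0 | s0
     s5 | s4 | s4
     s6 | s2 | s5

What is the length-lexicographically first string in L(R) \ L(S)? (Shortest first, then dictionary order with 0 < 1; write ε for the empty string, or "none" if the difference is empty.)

00

The string 00 is accepted by R but not by S.
No shorter string lies in the difference, and 00 is the lexicographically first length-2 string in L(R) \ L(S).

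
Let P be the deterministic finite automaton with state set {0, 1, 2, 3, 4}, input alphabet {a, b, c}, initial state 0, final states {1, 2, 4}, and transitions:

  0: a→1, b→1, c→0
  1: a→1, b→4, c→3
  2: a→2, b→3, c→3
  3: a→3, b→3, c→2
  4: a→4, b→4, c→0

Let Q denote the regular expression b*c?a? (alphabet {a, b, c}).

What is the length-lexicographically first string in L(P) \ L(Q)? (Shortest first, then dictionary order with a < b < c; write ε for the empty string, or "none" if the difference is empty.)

aa

The string aa is accepted by P but not by Q.
No shorter string lies in the difference, and aa is the lexicographically first length-2 string in L(P) \ L(Q).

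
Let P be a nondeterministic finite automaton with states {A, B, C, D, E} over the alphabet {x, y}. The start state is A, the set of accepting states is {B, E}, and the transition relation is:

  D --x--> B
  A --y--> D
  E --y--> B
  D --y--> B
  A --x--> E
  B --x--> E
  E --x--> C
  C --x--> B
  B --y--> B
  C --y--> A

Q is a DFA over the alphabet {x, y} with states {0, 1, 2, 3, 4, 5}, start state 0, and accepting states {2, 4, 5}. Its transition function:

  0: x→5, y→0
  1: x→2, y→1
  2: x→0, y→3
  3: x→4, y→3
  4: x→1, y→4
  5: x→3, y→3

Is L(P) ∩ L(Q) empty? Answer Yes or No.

No

The string x is accepted by both P and Q.
Hence L(P) ∩ L(Q) ≠ ∅.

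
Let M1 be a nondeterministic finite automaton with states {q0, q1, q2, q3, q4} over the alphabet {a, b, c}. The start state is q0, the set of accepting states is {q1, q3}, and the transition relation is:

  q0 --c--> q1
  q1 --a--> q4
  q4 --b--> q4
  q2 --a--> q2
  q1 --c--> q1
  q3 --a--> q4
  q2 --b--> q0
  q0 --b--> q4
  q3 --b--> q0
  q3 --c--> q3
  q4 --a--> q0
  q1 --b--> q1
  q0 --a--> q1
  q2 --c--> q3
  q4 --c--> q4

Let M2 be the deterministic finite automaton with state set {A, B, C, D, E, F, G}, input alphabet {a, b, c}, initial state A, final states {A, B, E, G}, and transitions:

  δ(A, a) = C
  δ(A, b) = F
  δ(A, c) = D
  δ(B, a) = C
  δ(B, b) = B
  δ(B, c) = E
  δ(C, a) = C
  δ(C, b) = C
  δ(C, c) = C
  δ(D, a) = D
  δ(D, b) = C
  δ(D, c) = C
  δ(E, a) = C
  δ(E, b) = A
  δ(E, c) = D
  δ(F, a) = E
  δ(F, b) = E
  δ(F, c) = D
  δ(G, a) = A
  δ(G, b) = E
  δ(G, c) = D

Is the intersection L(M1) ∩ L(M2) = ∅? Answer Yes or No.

Yes

Exploring the product automaton M1 × M2 from the start pair (q0, A), following both machines on each input symbol, reaches 11 state pairs: (q0, A), (q1, C), (q4, F), (q1, D), (q4, C), (q0, E), (q4, E), (q4, D), (q0, C), (q4, A), (q0, D).
M1 accepts in {q1, q3} and M2 accepts in {A, B, E, G}; no reachable pair has both components accepting, so no string drives both machines to acceptance simultaneously and L(M1) ∩ L(M2) = ∅.
So no string is accepted by both, and the intersection is empty.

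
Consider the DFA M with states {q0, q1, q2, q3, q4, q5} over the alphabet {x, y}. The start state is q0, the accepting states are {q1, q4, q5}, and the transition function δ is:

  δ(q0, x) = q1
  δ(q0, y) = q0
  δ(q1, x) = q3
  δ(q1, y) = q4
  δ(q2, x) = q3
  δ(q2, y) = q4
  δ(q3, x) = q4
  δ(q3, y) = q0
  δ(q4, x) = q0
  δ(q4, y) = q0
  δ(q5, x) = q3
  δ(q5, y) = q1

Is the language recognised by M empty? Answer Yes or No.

No

The string x is accepted: the run q0 → q1 ends in the accepting state q1.
Since at least one string is accepted, L(M) is not empty.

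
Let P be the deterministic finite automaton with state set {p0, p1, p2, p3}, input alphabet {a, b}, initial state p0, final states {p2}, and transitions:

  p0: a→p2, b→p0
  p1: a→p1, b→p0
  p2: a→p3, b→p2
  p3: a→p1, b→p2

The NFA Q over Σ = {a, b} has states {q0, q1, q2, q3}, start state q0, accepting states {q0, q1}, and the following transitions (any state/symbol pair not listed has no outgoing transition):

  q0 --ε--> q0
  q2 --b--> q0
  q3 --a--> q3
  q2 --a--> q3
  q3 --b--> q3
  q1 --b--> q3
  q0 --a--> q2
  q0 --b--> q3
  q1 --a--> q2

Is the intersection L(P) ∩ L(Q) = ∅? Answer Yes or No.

The string ab is accepted by both P and Q.
Hence L(P) ∩ L(Q) ≠ ∅.

No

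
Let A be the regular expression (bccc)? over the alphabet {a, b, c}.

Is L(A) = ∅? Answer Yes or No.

No

The empty string ε matches the expression, so it belongs to L(A).
Since L(A) contains at least one string, it is not empty.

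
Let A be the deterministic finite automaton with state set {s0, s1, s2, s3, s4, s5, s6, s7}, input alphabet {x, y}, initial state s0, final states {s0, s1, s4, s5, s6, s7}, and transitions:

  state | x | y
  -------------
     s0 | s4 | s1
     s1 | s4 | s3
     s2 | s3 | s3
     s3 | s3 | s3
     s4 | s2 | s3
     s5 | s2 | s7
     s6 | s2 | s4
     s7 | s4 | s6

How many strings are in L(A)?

The useful subgraph on states {s0, s1, s4} is acyclic, so L(A) is finite; the longest accepting path visits 3 useful states, giving maximum string length 2.
Counting accepting paths from s0 by length: 1 of length 0, 2 of length 1, 1 of length 2. Total 4.

4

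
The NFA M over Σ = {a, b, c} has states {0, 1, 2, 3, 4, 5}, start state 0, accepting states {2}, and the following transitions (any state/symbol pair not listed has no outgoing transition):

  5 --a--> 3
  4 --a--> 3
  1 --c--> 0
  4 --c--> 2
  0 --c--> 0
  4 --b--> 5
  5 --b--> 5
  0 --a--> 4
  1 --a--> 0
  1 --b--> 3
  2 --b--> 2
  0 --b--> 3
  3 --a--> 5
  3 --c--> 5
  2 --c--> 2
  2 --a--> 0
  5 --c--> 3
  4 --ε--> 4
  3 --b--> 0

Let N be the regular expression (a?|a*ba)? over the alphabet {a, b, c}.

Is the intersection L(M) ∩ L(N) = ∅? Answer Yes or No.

Yes

Converting the expression N to a DFA (subset construction, then merging equivalent states) gives the minimal DFA with states {n0, n1, n2, n3, n4, n5}, start state n0, accepting states {n0, n1, n5} and transitions n0: a→n1, b→n2, c→n3; n1: a→n4, b→n2, c→n3; n2: a→n5, b→n3, c→n3; n3: a→n3, b→n3, c→n3; n4: a→n4, b→n2, c→n3; n5: a→n3, b→n3, c→n3.
Exploring the product automaton M × N from the start pair (0, n0), following both machines on each input symbol, reaches 15 state pairs: (0, n0), (4, n1), (3, n2), (0, n3), (3, n4), (5, n2), (2, n3), (5, n5), (5, n3), (4, n3), (3, n3), (5, n4), (0, n2), (3, n5), (4, n5).
M accepts in {2} and N accepts in {n0, n1, n5}; no reachable pair has both components accepting, so no string drives both machines to acceptance simultaneously and L(M) ∩ L(N) = ∅.
So no string is accepted by both, and the intersection is empty.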